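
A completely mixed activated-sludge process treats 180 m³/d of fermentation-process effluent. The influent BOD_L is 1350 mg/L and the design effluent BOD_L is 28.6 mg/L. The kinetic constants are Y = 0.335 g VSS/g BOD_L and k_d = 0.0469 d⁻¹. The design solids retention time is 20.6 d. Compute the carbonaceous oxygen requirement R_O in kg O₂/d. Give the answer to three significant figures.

Observed yield with endogenous decay: Y_obs = Y / (1 + k_d·θ_c) = 0.335 / (1 + 0.0469 × 20.6) = 0.335 / 1.966 = 0.1704 g VSS/g BOD_L.
ΔS = 1350 − 28.6 = 1321 mg/L, so the substrate removal rate is 180 × 1321/1000 = 237.9 kg BOD_L/d.
P_X = Y_obs·Q·(S₀ − S) = 0.1704 × 237.9 = 40.53 kg VSS/d.
R_O = Q·(S₀ − S) − 1.42·P_X = 237.9 − 1.42 × 40.53 = 180.3 kg O₂/d.

R_O ≈ 180 kg O₂/d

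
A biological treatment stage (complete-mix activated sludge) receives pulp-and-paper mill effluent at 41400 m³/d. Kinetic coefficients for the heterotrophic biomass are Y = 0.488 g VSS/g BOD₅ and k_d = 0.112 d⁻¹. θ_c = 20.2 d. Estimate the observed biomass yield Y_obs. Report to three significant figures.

Y_obs ≈ 0.150 g VSS/g BOD₅

Y_obs = Y / (1 + k_d θ_c) = 0.488 / (1 + 0.112 × 20.2) = 0.488 / 3.262 = 0.1496.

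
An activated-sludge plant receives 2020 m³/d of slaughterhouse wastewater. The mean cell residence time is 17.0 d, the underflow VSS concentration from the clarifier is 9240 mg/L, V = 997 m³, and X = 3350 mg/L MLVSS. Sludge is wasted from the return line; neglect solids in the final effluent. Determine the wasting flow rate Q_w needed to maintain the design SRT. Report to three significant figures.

θ_c = V·X/(Q_w·X_r) when wasting from the recycle, so Q_w = V·X/(θ_c·X_r) = 997.0 × 3350 / (17.0 × 9240) = 21.26 m³/d.

Q_w ≈ 21.3 m³/d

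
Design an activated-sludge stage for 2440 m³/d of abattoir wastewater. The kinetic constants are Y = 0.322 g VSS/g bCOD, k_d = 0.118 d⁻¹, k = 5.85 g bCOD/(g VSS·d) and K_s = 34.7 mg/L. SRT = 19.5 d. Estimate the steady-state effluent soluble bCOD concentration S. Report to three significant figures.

S ≈ 3.43 mg/L

For a completely mixed reactor with recycle the Lawrence–McCarty relation gives S = K_s·(1 + k_d·θ_c) / [θ_c·(Y·k − k_d) − 1] = 34.7 × (1 + 0.118 × 19.5) / [19.5 × (0.322 × 5.85 − 0.118) − 1] = 114.5 / 33.43 = 3.426 mg/L.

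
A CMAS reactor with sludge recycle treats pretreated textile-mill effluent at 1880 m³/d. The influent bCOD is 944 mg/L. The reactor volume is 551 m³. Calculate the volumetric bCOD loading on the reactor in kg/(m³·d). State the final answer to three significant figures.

L_v ≈ 3.22 kg bCOD/(m³·d)

Applied bCOD load per unit volume = Q·S₀/V = (1880 × 944/1000)/551.0 = 3.221 kg bCOD·m⁻³·d⁻¹.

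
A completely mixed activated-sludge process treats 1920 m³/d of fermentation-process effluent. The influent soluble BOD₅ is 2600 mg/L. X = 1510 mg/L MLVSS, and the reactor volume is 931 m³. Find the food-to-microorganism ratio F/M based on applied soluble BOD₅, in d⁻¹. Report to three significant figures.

Food-to-microorganism ratio F/M = Q S₀ / (V X) = 1920 × 2600 / (931.0 × 1510) = 3.551 d⁻¹.

F/M ≈ 3.55 d⁻¹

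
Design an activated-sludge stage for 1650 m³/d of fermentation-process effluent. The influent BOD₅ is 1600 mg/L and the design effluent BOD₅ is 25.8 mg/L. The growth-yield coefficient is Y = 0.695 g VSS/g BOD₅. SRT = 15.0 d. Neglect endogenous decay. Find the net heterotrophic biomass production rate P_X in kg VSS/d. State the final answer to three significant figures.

P_X ≈ 1810 kg VSS/d

Since k_d ≈ 0, Y_obs = Y = 0.695 g VSS/g BOD₅.
Mass of BOD₅ removed per day: Q(S₀ − S) = 1650 × 1574 g/m³ = 2597 kg/d.
Biomass produced: P_X = Y_obs·Q·ΔS = 0.6950 × 2597 ≈ 1805 kg VSS/d.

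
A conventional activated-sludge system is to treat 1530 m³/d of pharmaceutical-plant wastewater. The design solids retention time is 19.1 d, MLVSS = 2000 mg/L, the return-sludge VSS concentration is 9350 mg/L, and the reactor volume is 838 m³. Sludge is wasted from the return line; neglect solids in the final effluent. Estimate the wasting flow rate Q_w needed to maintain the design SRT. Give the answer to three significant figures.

Q_w ≈ 9.38 m³/d

θ_c = V·X/(Q_w·X_r) when wasting from the recycle, so Q_w = V·X/(θ_c·X_r) = 838.0 × 2000 / (19.1 × 9350) = 9.385 m³/d.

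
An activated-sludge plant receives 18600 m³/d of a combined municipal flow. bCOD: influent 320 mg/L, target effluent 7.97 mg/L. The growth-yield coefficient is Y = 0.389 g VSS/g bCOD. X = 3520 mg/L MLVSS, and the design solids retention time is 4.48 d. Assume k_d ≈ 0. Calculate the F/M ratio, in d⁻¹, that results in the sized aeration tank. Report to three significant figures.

F/M ≈ 0.588 d⁻¹

Biomass mass balance (decay neglected): V·X = Y·Q·(S₀ − S)·θ_c, so V = 0.389 × 18600 × (320 − 7.97) × 4.48 / 3520 = 2873 m³.
F/M = applied load / biomass = Q·S₀/(V·X) = 18600 × 320 / (2873 × 3520) = 0.5885 d⁻¹.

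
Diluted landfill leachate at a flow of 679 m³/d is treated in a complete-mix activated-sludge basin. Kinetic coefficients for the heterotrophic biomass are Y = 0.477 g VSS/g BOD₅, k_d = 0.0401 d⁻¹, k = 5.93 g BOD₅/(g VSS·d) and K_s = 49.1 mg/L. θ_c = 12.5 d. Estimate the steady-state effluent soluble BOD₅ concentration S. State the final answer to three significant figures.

S ≈ 2.18 mg/L

For a completely mixed reactor with recycle the Lawrence–McCarty relation gives S = K_s·(1 + k_d·θ_c) / [θ_c·(Y·k − k_d) − 1] = 49.1 × (1 + 0.0401 × 12.5) / [12.5 × (0.477 × 5.93 − 0.0401) − 1] = 73.71 / 33.86 = 2.177 mg/L.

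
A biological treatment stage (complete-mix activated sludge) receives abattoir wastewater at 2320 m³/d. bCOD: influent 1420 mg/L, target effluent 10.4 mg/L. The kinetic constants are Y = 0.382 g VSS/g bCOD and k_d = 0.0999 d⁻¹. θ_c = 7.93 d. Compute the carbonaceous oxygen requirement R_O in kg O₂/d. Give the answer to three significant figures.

R_O ≈ 2280 kg O₂/d

Correct the yield for decay: Y_obs = Y/(1 + k_d θ_c) = 0.382 / (1 + 0.0999 × 7.93) = 0.382 / 1.792 = 0.2131.
Q·(S₀ − S) = 2320 × (1420 − 10.4) × 10⁻³ = 3270 kg/d removed.
Net sludge production P_X = 0.2131 × 3270 = 697.0 kg VSS/d.
Carbonaceous O₂ demand = substrate oxidised − cell-mass equivalent = 3270 − 1.42 × 697.0 = 2280 kg O₂/d.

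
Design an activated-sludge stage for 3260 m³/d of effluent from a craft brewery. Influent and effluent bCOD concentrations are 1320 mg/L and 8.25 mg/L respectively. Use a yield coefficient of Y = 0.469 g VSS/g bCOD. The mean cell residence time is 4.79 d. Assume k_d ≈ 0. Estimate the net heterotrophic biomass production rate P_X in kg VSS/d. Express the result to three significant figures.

P_X ≈ 2010 kg VSS/d

With endogenous decay neglected, the observed yield equals the true yield: Y_obs = Y = 0.469 g VSS/g bCOD.
Q·(S₀ − S) = 3260 × (1320 − 8.25) × 10⁻³ = 4276 kg/d removed.
Biomass produced: P_X = Y_obs·Q·ΔS = 0.4690 × 4276 ≈ 2006 kg VSS/d.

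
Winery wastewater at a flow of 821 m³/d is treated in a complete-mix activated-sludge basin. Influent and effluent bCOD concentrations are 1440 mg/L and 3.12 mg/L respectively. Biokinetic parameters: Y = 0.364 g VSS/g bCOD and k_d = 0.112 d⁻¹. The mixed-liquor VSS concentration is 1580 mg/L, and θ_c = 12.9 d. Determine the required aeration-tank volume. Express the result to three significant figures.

V ≈ 1430 m³

Steady-state biomass mass balance: V·X·(1 + k_d·θ_c) = Y·Q·(S₀ − S)·θ_c, so V = 0.364 × 821 × (1440 − 3.12) × 12.9 / [1580 × (1 + 0.112 × 12.9)] = 5.54×10^6 / 3863 = 1434 m³.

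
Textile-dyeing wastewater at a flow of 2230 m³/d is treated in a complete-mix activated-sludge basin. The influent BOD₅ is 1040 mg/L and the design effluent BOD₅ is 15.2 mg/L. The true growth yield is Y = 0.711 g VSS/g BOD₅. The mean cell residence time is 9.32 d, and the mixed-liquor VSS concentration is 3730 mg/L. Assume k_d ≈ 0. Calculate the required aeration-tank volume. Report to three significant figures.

V ≈ 4060 m³

Biomass mass balance (decay neglected): V·X = Y·Q·(S₀ − S)·θ_c, so V = 0.711 × 2230 × (1040 − 15.2) × 9.32 / 3730 = 4060 m³.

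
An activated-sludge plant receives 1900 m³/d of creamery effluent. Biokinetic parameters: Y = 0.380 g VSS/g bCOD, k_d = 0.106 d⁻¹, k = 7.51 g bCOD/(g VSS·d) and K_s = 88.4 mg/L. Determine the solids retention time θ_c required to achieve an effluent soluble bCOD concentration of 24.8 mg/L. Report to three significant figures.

θ_c ≈ 1.93 d

At the target effluent, Y k S/(K_s+S) = 0.380×7.51×24.8/113.2 = 0.6252 d⁻¹.
1/θ_c = 0.6252 − 0.106 = 0.5192 d⁻¹, so θ_c = 1.926 d.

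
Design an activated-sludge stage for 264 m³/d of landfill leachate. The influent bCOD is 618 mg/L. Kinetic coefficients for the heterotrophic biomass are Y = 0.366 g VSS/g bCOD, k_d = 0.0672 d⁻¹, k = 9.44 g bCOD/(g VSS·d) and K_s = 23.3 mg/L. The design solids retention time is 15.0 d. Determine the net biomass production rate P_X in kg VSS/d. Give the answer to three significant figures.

P_X ≈ 29.7 kg VSS/d

For a completely mixed reactor with recycle the Lawrence–McCarty relation gives S = K_s·(1 + k_d·θ_c) / [θ_c·(Y·k − k_d) − 1] = 23.3 × (1 + 0.0672 × 15.0) / [15.0 × (0.366 × 9.44 − 0.0672) − 1] = 46.79 / 49.82 = 0.9392 mg/L.
Correct the yield for decay: Y_obs = Y/(1 + k_d θ_c) = 0.366 / (1 + 0.0672 × 15.0) = 0.366 / 2.008 = 0.1823.
ΔS = 618 − 0.939 = 617.1 mg/L, so the substrate removal rate is 264 × 617.1/1000 = 162.9 kg bCOD/d.
So the net sludge growth is P_X = 0.1823 × 162.9 = 29.69 kg VSS/d.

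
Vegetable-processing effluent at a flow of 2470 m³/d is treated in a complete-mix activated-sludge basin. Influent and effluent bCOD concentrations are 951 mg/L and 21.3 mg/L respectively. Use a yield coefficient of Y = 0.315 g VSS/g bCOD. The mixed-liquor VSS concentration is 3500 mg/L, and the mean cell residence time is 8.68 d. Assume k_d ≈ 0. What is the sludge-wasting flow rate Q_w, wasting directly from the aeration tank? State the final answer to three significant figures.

Q_w ≈ 207 m³/d

Biomass mass balance (decay neglected): V·X = Y·Q·(S₀ − S)·θ_c, so V = 0.315 × 2470 × (951 − 21.3) × 8.68 / 3500 = 1794 m³.
Wasting from the aeration tank: Q_w = V / θ_c = 1794 / 8.68 = 206.7 m³/d.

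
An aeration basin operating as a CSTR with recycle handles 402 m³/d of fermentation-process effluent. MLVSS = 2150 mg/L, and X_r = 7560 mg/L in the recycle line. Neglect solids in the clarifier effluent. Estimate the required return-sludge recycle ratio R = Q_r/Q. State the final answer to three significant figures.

R ≈ 0.397

R = Q_r/Q = X/(X_r − X) = 2150 / (7560 − 2150) = 0.3974.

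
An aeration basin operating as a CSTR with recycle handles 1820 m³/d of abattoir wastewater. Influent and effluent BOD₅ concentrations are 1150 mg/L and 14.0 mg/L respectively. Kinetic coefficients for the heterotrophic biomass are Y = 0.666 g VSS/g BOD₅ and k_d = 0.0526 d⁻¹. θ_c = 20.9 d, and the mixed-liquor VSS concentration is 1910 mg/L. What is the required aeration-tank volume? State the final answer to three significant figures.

V ≈ 7180 m³

From the SRT design equation V = Y Q (S₀−S) θ_c / [X (1 + k_d θ_c)] = 0.666 × 1820 × (1150 − 14.0) × 20.9 / [1910 × (1 + 0.0526 × 20.9)] = 2.88×10^7 / 4010 = 7177 m³.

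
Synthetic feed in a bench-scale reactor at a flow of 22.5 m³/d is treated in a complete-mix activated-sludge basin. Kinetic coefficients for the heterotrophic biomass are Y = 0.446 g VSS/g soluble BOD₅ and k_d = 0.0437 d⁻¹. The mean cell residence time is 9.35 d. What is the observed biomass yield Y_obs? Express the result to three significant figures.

Y_obs ≈ 0.317 g VSS/g soluble BOD₅

Observed yield with endogenous decay: Y_obs = Y / (1 + k_d·θ_c) = 0.446 / (1 + 0.0437 × 9.35) = 0.446 / 1.409 = 0.3166 g VSS/g soluble BOD₅.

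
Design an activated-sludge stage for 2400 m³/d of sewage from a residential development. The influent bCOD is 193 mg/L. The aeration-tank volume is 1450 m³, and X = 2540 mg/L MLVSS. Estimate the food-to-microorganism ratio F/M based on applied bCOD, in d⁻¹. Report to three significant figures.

Food-to-microorganism ratio F/M = Q S₀ / (V X) = 2400 × 193 / (1450 × 2540) = 0.1258 d⁻¹.

F/M ≈ 0.126 d⁻¹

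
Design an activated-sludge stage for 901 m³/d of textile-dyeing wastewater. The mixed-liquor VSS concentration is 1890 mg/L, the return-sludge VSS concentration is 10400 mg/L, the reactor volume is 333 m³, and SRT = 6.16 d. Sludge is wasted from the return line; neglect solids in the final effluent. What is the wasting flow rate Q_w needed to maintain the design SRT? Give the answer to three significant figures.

θ_c = V·X/(Q_w·X_r) when wasting from the recycle, so Q_w = V·X/(θ_c·X_r) = 333.0 × 1890 / (6.16 × 10400) = 9.824 m³/d.

Q_w ≈ 9.82 m³/d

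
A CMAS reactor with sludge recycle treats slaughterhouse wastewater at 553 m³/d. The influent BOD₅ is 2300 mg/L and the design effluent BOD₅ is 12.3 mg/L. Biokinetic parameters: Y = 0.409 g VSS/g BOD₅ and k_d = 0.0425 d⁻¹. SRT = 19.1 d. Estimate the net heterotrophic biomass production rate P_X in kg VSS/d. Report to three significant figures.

Correct the yield for decay: Y_obs = Y/(1 + k_d θ_c) = 0.409 / (1 + 0.0425 × 19.1) = 0.409 / 1.812 = 0.2257.
Q·(S₀ − S) = 553 × (2300 − 12.3) × 10⁻³ = 1265 kg/d removed.
P_X = Y_obs · Q(S₀ − S) = 0.2257 × 1265 = 285.6 kg VSS/d.

P_X ≈ 286 kg VSS/d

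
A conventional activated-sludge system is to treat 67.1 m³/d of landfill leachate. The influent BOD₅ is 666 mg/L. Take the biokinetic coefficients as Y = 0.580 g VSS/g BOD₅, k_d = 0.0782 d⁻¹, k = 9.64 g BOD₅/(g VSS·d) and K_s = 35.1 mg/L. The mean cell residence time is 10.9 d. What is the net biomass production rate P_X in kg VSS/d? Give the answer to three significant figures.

For a completely mixed reactor with recycle the Lawrence–McCarty relation gives S = K_s·(1 + k_d·θ_c) / [θ_c·(Y·k − k_d) − 1] = 35.1 × (1 + 0.0782 × 10.9) / [10.9 × (0.580 × 9.64 − 0.0782) − 1] = 65.02 / 59.09 = 1.100 mg/L.
Y_obs = Y / (1 + k_d θ_c) = 0.580 / (1 + 0.0782 × 10.9) = 0.580 / 1.852 = 0.3131.
Mass of BOD₅ removed per day: Q(S₀ − S) = 67.1 × 664.9 g/m³ = 44.61 kg/d.
Biomass produced: P_X = Y_obs·Q·ΔS = 0.3131 × 44.61 ≈ 13.97 kg VSS/d.

P_X ≈ 14.0 kg VSS/d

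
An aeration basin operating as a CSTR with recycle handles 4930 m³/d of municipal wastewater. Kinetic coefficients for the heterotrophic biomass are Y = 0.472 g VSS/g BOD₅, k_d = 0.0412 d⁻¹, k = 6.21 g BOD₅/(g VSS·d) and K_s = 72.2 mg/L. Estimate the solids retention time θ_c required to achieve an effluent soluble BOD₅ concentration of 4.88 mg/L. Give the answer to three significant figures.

θ_c ≈ 6.93 d

At the target effluent, Y k S/(K_s+S) = 0.472×6.21×4.88/77.08 = 0.1856 d⁻¹.
1/θ_c = 0.1856 − 0.0412 = 0.1444 d⁻¹, so θ_c = 6.927 d.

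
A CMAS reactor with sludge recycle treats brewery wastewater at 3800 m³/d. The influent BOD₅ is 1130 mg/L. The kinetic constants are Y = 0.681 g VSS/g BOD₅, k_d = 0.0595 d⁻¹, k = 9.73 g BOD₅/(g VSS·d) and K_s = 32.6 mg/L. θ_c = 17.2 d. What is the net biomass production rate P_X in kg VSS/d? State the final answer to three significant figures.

For a completely mixed reactor with recycle the Lawrence–McCarty relation gives S = K_s·(1 + k_d·θ_c) / [θ_c·(Y·k − k_d) − 1] = 32.6 × (1 + 0.0595 × 17.2) / [17.2 × (0.681 × 9.73 − 0.0595) − 1] = 65.96 / 111.9 = 0.5892 mg/L.
Correct the yield for decay: Y_obs = Y/(1 + k_d θ_c) = 0.681 / (1 + 0.0595 × 17.2) = 0.681 / 2.023 = 0.3366.
Substrate removed = Q·(S₀ − S) = 3800 m³/d × (1130 − 0.589) g/m³ = 4.29×10^6 g/d = 4292 kg/d.
Net biomass production P_X = Y_obs × Q·(S₀ − S) = 0.3366 × 4292 = 1444 kg VSS/d.

P_X ≈ 1440 kg VSS/d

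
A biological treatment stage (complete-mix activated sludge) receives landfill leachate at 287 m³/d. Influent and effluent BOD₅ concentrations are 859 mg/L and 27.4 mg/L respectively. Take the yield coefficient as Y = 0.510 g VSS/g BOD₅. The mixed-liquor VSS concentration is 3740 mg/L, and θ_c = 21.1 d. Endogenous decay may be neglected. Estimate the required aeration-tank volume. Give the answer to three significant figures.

V ≈ 687 m³

Biomass mass balance (decay neglected): V·X = Y·Q·(S₀ − S)·θ_c, so V = 0.510 × 287 × (859 − 27.4) × 21.1 / 3740 = 686.7 m³.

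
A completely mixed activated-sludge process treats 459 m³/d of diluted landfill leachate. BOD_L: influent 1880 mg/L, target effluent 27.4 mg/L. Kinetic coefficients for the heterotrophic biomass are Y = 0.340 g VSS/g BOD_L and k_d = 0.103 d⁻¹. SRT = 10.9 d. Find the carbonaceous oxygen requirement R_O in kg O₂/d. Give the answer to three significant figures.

Observed yield with endogenous decay: Y_obs = Y / (1 + k_d·θ_c) = 0.340 / (1 + 0.103 × 10.9) = 0.340 / 2.123 = 0.1602 g VSS/g BOD_L.
Q·(S₀ − S) = 459 × (1880 − 27.4) × 10⁻³ = 850.3 kg/d removed.
P_X = Y_obs·Q·(S₀ − S) = 0.1602 × 850.3 = 136.2 kg VSS/d.
R_O = Q·ΔS − 1.42 P_X = 850.3 − 193.4 = 656.9 kg O₂/d.

R_O ≈ 657 kg O₂/d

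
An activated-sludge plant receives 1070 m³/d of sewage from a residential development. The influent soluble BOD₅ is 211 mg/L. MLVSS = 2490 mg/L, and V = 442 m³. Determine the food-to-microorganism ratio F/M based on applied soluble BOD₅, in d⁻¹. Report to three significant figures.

F/M ≈ 0.205 d⁻¹

F/M = Q·S₀ / (V·X) = 1070 × 211 / (442.0 × 2490) = 0.2051 g soluble BOD₅·(g VSS·d)⁻¹.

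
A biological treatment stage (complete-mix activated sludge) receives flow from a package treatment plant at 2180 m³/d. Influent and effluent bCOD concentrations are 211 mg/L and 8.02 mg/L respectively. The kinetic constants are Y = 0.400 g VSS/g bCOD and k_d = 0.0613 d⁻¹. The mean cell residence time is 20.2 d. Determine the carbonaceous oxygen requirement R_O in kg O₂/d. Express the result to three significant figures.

R_O ≈ 330 kg O₂/d

Observed yield with endogenous decay: Y_obs = Y / (1 + k_d·θ_c) = 0.400 / (1 + 0.0613 × 20.2) = 0.400 / 2.238 = 0.1787 g VSS/g bCOD.
Substrate removed = Q·(S₀ − S) = 2180 m³/d × (211 − 8.02) g/m³ = 4.42×10^5 g/d = 442.5 kg/d.
Biomass synthesised: P_X = Y_obs × 442.5 = 79.08 kg VSS/d.
R_O = Q·(S₀ − S) − 1.42·P_X = 442.5 − 1.42 × 79.08 = 330.2 kg O₂/d.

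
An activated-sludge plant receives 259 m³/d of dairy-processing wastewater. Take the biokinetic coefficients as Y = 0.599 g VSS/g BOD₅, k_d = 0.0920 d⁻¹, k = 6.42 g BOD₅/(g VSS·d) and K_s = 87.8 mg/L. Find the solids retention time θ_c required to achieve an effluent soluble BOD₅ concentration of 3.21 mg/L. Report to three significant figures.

θ_c ≈ 22.9 d

At the target effluent, Y k S/(K_s+S) = 0.599×6.42×3.21/91.01 = 0.1356 d⁻¹.
θ_c = 1/(μ − k_d) = 1/(0.1356 − 0.0920) = 1/0.04364 = 22.92 d.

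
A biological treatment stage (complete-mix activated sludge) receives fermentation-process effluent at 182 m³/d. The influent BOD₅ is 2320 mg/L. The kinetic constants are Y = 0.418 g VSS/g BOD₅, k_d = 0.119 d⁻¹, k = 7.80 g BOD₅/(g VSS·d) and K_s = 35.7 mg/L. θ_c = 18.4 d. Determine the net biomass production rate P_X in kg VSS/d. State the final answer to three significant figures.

P_X ≈ 55.3 kg VSS/d

For a completely mixed reactor with recycle the Lawrence–McCarty relation gives S = K_s·(1 + k_d·θ_c) / [θ_c·(Y·k − k_d) − 1] = 35.7 × (1 + 0.119 × 18.4) / [18.4 × (0.418 × 7.80 − 0.119) − 1] = 113.9 / 56.80 = 2.005 mg/L.
The observed yield is Y_obs = Y/(1 + k_d·θ_c) = 0.418 / (1 + 0.119 × 18.4) = 0.418 / 3.190 = 0.1311 g VSS per g BOD₅ removed.
Q·(S₀ − S) = 182 × (2320 − 2.00) × 10⁻³ = 421.9 kg/d removed.
Biomass produced: P_X = Y_obs·Q·ΔS = 0.1311 × 421.9 ≈ 55.29 kg VSS/d.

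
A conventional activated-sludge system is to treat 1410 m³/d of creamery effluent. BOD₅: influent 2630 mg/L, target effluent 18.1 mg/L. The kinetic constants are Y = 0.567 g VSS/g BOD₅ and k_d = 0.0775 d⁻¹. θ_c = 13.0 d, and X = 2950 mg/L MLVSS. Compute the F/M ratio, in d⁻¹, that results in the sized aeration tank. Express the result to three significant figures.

F/M ≈ 0.274 d⁻¹

From the SRT design equation V = Y Q (S₀−S) θ_c / [X (1 + k_d θ_c)] = 0.567 × 1410 × (2630 − 18.1) × 13.0 / [2950 × (1 + 0.0775 × 13.0)] = 2.71×10^7 / 5922 = 4584 m³.
Food-to-microorganism ratio F/M = Q S₀ / (V X) = 1410 × 2630 / (4584 × 2950) = 0.2742 d⁻¹.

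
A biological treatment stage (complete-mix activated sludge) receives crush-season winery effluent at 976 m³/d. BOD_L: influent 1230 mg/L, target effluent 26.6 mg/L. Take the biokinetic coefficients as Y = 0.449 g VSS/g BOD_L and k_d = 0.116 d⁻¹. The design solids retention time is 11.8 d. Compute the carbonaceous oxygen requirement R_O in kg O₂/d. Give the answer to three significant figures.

Correct the yield for decay: Y_obs = Y/(1 + k_d θ_c) = 0.449 / (1 + 0.116 × 11.8) = 0.449 / 2.369 = 0.1895.
Substrate removed = Q·(S₀ − S) = 976 m³/d × (1230 − 26.6) g/m³ = 1.17×10^6 g/d = 1175 kg/d.
Biomass synthesised: P_X = Y_obs × 1175 = 222.6 kg VSS/d.
Carbonaceous O₂ demand = substrate oxidised − cell-mass equivalent = 1175 − 1.42 × 222.6 = 858.4 kg O₂/d.

R_O ≈ 858 kg O₂/d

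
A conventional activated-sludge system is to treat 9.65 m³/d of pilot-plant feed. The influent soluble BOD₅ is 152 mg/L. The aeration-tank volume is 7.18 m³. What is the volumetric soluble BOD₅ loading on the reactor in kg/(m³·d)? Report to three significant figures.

L_v = Q S₀ / V = 9.65 × 152 × 10⁻³ / 7.180 = 0.2043 kg/(m³·d).

L_v ≈ 0.204 kg soluble BOD₅/(m³·d)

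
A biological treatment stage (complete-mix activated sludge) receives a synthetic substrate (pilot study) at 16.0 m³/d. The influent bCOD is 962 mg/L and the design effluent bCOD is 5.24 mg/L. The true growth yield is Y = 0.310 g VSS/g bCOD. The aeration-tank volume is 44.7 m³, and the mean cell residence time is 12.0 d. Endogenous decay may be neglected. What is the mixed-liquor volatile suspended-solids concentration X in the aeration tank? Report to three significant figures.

X ≈ 1270 mg/L

X = Y·Q·ΔS·θ_c / V = 0.310 × 16.0 × (962 − 5.24) × 12.0 / 44.7 = 1274 mg/L.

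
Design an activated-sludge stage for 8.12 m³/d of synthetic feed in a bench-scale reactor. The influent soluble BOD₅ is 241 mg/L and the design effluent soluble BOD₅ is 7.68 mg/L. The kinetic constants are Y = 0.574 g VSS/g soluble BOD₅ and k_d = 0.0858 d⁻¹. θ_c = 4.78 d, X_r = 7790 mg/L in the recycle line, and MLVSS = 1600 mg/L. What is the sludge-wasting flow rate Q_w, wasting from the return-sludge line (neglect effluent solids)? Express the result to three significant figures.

From the SRT design equation V = Y Q (S₀−S) θ_c / [X (1 + k_d θ_c)] = 0.574 × 8.12 × (241 − 7.68) × 4.78 / [1600 × (1 + 0.0858 × 4.78)] = 5.2×10^3 / 2256 = 2.304 m³.
θ_c = V·X/(Q_w·X_r) when wasting from the recycle, so Q_w = V·X/(θ_c·X_r) = 2.304 × 1600 / (4.78 × 7790) = 0.09900 m³/d.

Q_w ≈ 0.0990 m³/d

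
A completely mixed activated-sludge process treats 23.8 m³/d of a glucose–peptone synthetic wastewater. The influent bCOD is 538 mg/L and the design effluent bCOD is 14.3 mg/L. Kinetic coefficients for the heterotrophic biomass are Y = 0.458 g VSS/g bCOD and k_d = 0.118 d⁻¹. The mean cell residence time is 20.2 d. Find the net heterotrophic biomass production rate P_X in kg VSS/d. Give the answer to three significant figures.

The observed yield is Y_obs = Y/(1 + k_d·θ_c) = 0.458 / (1 + 0.118 × 20.2) = 0.458 / 3.384 = 0.1354 g VSS per g bCOD removed.
Q·(S₀ − S) = 23.8 × (538 − 14.3) × 10⁻³ = 12.46 kg/d removed.
P_X = Y_obs · Q(S₀ − S) = 0.1354 × 12.46 = 1.687 kg VSS/d.

P_X ≈ 1.69 kg VSS/d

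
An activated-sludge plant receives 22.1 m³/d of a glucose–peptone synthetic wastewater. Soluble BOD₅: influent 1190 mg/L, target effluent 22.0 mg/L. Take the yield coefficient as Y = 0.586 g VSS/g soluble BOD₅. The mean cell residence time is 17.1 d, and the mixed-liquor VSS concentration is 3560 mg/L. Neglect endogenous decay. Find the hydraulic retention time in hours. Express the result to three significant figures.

τ ≈ 78.9 h

With k_d = 0 the design equation reduces to V = Y Q (S₀−S) θ_c / X = 0.586 × 22.1 × (1190 − 22.0) × 17.1 / 3560 = 72.66 m³.
HRT = V/Q = 72.66 m³ / 22.1 m³·d⁻¹ = 3.288 d × 24 = 78.90 h.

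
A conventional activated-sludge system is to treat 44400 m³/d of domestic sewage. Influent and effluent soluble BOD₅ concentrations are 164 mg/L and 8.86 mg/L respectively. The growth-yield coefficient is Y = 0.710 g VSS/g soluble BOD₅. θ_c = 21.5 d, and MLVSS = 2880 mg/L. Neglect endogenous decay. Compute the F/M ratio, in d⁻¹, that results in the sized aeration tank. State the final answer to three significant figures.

F/M ≈ 0.0693 d⁻¹

Biomass mass balance (decay neglected): V·X = Y·Q·(S₀ − S)·θ_c, so V = 0.710 × 44400 × (164 − 8.86) × 21.5 / 2880 = 36510 m³.
Food-to-microorganism ratio F/M = Q S₀ / (V X) = 44400 × 164 / (36510 × 2880) = 0.06925 d⁻¹.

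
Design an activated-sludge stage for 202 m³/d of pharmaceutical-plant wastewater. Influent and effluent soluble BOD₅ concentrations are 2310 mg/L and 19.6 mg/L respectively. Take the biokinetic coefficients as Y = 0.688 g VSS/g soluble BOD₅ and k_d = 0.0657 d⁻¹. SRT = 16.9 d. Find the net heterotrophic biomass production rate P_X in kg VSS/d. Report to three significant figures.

P_X ≈ 151 kg VSS/d

Y_obs = Y / (1 + k_d θ_c) = 0.688 / (1 + 0.0657 × 16.9) = 0.688 / 2.110 = 0.3260.
Substrate removed = Q·(S₀ − S) = 202 m³/d × (2310 − 19.6) g/m³ = 4.63×10^5 g/d = 462.7 kg/d.
Net biomass production P_X = Y_obs × Q·(S₀ − S) = 0.3260 × 462.7 = 150.8 kg VSS/d.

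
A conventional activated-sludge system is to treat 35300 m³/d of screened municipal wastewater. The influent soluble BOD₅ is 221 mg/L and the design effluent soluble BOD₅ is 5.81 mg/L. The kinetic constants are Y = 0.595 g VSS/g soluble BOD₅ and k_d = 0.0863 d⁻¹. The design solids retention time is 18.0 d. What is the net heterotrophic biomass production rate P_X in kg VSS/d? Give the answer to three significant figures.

P_X ≈ 1770 kg VSS/d

Observed yield with endogenous decay: Y_obs = Y / (1 + k_d·θ_c) = 0.595 / (1 + 0.0863 × 18.0) = 0.595 / 2.553 = 0.2330 g VSS/g soluble BOD₅.
ΔS = 221 − 5.81 = 215.2 mg/L, so the substrate removal rate is 35300 × 215.2/1000 = 7596 kg soluble BOD₅/d.
P_X = Y_obs · Q(S₀ − S) = 0.2330 × 7596 = 1770 kg VSS/d.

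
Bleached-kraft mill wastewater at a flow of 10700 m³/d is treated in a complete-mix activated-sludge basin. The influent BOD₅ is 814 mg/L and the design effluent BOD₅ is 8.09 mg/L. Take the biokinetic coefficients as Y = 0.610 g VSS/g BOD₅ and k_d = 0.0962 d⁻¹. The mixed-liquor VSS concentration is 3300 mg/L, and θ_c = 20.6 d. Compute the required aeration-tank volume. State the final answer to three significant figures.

V ≈ 11000 m³

From the SRT design equation V = Y Q (S₀−S) θ_c / [X (1 + k_d θ_c)] = 0.610 × 10700 × (814 − 8.09) × 20.6 / [3300 × (1 + 0.0962 × 20.6)] = 1.08×10^8 / 9840 = 11013 m³.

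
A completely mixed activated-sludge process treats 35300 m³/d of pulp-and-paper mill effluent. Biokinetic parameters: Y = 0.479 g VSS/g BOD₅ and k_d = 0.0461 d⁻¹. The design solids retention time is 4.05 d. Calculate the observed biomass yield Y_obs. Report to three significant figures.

The observed yield is Y_obs = Y/(1 + k_d·θ_c) = 0.479 / (1 + 0.0461 × 4.05) = 0.479 / 1.187 = 0.4036 g VSS per g BOD₅ removed.

Y_obs ≈ 0.404 g VSS/g BOD₅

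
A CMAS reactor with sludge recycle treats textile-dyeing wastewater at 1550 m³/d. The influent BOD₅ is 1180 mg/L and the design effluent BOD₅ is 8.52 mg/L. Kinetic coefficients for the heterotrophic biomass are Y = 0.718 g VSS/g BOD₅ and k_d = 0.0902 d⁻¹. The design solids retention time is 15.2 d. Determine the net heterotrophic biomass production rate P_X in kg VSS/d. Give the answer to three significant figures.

Y_obs = Y / (1 + k_d θ_c) = 0.718 / (1 + 0.0902 × 15.2) = 0.718 / 2.371 = 0.3028.
Q·(S₀ − S) = 1550 × (1180 − 8.52) × 10⁻³ = 1816 kg/d removed.
P_X = Y_obs · Q(S₀ − S) = 0.3028 × 1816 = 549.9 kg VSS/d.

P_X ≈ 550 kg VSS/d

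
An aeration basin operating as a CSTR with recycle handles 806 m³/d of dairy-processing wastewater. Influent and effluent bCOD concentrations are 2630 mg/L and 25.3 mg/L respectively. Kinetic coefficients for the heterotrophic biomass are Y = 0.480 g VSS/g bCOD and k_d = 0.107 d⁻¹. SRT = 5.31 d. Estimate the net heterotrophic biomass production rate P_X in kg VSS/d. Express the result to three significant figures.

Y_obs = Y / (1 + k_d θ_c) = 0.480 / (1 + 0.107 × 5.31) = 0.480 / 1.568 = 0.3061.
Mass of bCOD removed per day: Q(S₀ − S) = 806 × 2605 g/m³ = 2099 kg/d.
P_X = Y_obs · Q(S₀ − S) = 0.3061 × 2099 = 642.6 kg VSS/d.

P_X ≈ 643 kg VSS/d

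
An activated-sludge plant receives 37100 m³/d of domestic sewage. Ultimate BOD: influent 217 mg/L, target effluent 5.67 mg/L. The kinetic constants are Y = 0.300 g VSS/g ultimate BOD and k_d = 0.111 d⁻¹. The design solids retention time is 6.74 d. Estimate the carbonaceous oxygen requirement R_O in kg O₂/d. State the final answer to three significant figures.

The observed yield is Y_obs = Y/(1 + k_d·θ_c) = 0.300 / (1 + 0.111 × 6.74) = 0.300 / 1.748 = 0.1716 g VSS per g ultimate BOD removed.
Mass of ultimate BOD removed per day: Q(S₀ − S) = 37100 × 211.3 g/m³ = 7840 kg/d.
P_X = Y_obs·Q·(S₀ − S) = 0.1716 × 7840 = 1345 kg VSS/d.
R_O = Q·ΔS − 1.42 P_X = 7840 − 1911 = 5930 kg O₂/d.

R_O ≈ 5930 kg O₂/d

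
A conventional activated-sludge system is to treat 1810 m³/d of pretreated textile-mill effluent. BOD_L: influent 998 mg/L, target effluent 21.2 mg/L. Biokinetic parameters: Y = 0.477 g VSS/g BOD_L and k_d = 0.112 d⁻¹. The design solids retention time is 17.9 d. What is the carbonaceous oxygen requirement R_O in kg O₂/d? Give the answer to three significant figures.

Y_obs = Y / (1 + k_d θ_c) = 0.477 / (1 + 0.112 × 17.9) = 0.477 / 3.005 = 0.1587.
ΔS = 998 − 21.2 = 976.8 mg/L, so the substrate removal rate is 1810 × 976.8/1000 = 1768 kg BOD_L/d.
Net sludge production P_X = 0.1587 × 1768 = 280.7 kg VSS/d.
Carbonaceous O₂ demand = substrate oxidised − cell-mass equivalent = 1768 − 1.42 × 280.7 = 1369 kg O₂/d.

R_O ≈ 1370 kg O₂/d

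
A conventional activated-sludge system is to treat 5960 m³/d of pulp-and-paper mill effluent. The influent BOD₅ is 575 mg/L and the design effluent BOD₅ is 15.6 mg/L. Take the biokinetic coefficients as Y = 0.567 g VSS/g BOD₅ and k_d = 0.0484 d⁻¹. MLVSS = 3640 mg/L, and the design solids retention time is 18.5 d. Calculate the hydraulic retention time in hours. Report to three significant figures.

From the SRT design equation V = Y Q (S₀−S) θ_c / [X (1 + k_d θ_c)] = 0.567 × 5960 × (575 − 15.6) × 18.5 / [3640 × (1 + 0.0484 × 18.5)] = 3.5×10^7 / 6899 = 5069 m³.
τ = V/Q = 5069/5960 = 0.8505 d, or 20.41 h.

τ ≈ 20.4 h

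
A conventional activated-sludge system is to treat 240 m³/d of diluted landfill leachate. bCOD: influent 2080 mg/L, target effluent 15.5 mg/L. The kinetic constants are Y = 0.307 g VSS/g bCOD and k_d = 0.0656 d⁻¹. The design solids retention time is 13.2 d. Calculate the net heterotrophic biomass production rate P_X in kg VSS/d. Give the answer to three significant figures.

Y_obs = Y / (1 + k_d θ_c) = 0.307 / (1 + 0.0656 × 13.2) = 0.307 / 1.866 = 0.1645.
ΔS = 2080 − 15.5 = 2064 mg/L, so the substrate removal rate is 240 × 2064/1000 = 495.5 kg bCOD/d.
Net biomass production P_X = Y_obs × Q·(S₀ − S) = 0.1645 × 495.5 = 81.52 kg VSS/d.

P_X ≈ 81.5 kg VSS/d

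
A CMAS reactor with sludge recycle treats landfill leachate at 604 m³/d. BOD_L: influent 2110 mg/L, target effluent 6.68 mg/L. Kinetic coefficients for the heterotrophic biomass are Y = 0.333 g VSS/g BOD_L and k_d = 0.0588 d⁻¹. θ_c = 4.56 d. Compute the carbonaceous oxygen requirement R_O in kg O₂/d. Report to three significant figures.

R_O ≈ 797 kg O₂/d

The observed yield is Y_obs = Y/(1 + k_d·θ_c) = 0.333 / (1 + 0.0588 × 4.56) = 0.333 / 1.268 = 0.2626 g VSS per g BOD_L removed.
ΔS = 2110 − 6.68 = 2103 mg/L, so the substrate removal rate is 604 × 2103/1000 = 1270 kg BOD_L/d.
Net sludge production P_X = 0.2626 × 1270 = 333.6 kg VSS/d.
Carbonaceous O₂ demand = substrate oxidised − cell-mass equivalent = 1270 − 1.42 × 333.6 = 796.7 kg O₂/d.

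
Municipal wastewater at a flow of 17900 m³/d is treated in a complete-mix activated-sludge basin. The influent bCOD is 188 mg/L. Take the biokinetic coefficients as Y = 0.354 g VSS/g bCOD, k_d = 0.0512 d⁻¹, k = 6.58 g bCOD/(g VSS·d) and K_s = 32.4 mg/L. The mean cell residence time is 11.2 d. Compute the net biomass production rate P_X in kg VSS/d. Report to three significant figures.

For a completely mixed reactor with recycle the Lawrence–McCarty relation gives S = K_s·(1 + k_d·θ_c) / [θ_c·(Y·k − k_d) − 1] = 32.4 × (1 + 0.0512 × 11.2) / [11.2 × (0.354 × 6.58 − 0.0512) − 1] = 50.98 / 24.51 = 2.080 mg/L.
Y_obs = Y / (1 + k_d θ_c) = 0.354 / (1 + 0.0512 × 11.2) = 0.354 / 1.573 = 0.2250.
ΔS = 188 − 2.08 = 185.9 mg/L, so the substrate removal rate is 17900 × 185.9/1000 = 3328 kg bCOD/d.
Biomass produced: P_X = Y_obs·Q·ΔS = 0.2250 × 3328 ≈ 748.7 kg VSS/d.

P_X ≈ 749 kg VSS/d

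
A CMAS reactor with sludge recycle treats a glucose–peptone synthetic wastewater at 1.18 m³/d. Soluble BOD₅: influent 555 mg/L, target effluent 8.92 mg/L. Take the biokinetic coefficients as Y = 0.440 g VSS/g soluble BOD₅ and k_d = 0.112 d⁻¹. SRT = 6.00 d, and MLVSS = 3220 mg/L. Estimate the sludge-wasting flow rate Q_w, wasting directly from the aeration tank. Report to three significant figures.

Q_w ≈ 0.0527 m³/d

Steady-state biomass mass balance: V·X·(1 + k_d·θ_c) = Y·Q·(S₀ − S)·θ_c, so V = 0.440 × 1.18 × (555 − 8.92) × 6.00 / [3220 × (1 + 0.112 × 6.00)] = 1.7×10^3 / 5384 = 0.3160 m³.
Wasting from the aeration tank: Q_w = V / θ_c = 0.3160 / 6.00 = 0.05266 m³/d.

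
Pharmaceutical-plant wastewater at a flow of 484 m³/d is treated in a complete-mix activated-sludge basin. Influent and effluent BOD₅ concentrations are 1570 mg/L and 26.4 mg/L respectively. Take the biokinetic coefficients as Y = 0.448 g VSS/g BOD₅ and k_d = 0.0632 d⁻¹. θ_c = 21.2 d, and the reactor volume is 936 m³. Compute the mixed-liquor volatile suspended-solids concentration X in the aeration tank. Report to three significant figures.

Solving the biomass balance for X: X = Y Q (S₀−S) θ_c / [V (1+k_d θ_c)] = 0.448 × 484 × (1570 − 26.4) × 21.2 / [936 × (1 + 0.0632 × 21.2)] = 3240 mg/L.

X ≈ 3240 mg/L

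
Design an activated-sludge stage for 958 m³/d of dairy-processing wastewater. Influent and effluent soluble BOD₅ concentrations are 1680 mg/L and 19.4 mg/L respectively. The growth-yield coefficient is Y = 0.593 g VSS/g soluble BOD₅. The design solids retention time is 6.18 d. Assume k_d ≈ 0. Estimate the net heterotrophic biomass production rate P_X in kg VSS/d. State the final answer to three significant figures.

With endogenous decay neglected, the observed yield equals the true yield: Y_obs = Y = 0.593 g VSS/g soluble BOD₅.
ΔS = 1680 − 19.4 = 1661 mg/L, so the substrate removal rate is 958 × 1661/1000 = 1591 kg soluble BOD₅/d.
P_X = Y_obs · Q(S₀ − S) = 0.5930 × 1591 = 943.4 kg VSS/d.

P_X ≈ 943 kg VSS/d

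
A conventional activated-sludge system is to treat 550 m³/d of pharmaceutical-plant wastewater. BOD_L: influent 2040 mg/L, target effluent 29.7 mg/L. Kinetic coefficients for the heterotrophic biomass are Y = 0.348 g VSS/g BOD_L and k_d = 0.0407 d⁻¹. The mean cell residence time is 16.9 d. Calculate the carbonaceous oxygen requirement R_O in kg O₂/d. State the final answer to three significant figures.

R_O ≈ 782 kg O₂/d

Y_obs = Y / (1 + k_d θ_c) = 0.348 / (1 + 0.0407 × 16.9) = 0.348 / 1.688 = 0.2062.
Q·(S₀ − S) = 550 × (2040 − 29.7) × 10⁻³ = 1106 kg/d removed.
Net sludge production P_X = 0.2062 × 1106 = 228.0 kg VSS/d.
R_O = Q·ΔS − 1.42 P_X = 1106 − 323.7 = 782.0 kg O₂/d.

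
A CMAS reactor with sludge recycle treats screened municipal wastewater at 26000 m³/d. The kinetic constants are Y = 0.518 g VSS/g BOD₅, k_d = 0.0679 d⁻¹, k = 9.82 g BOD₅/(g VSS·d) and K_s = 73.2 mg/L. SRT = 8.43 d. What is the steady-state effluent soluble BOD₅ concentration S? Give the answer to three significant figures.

Effluent substrate depends only on kinetics and SRT: S = K_s(1 + k_d θ_c) / [θ_c(Yk − k_d) − 1] = 73.2 × (1 + 0.0679 × 8.43) / [8.43 × (0.518 × 9.82 − 0.0679) − 1] = 115.1 / 41.31 = 2.786 mg/L.

S ≈ 2.79 mg/L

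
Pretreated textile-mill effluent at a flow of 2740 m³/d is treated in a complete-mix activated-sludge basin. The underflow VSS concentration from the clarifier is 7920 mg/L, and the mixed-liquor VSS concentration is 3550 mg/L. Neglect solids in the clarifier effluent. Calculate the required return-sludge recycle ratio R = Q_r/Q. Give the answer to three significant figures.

R ≈ 0.812

Solids balance on the clarifier gives (1+R)X = R·X_r, so R = X/(X_r − X) = 3550 / (7920 − 3550) = 0.8124.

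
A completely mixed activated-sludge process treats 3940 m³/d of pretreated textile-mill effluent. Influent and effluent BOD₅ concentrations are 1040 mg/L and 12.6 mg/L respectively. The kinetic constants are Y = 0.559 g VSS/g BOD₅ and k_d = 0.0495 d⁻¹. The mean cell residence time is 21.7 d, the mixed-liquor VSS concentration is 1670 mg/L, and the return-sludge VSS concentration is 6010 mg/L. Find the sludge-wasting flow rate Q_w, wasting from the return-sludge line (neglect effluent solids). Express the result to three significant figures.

Q_w ≈ 182 m³/d

Steady-state biomass mass balance: V·X·(1 + k_d·θ_c) = Y·Q·(S₀ − S)·θ_c, so V = 0.559 × 3940 × (1040 − 12.6) × 21.7 / [1670 × (1 + 0.0495 × 21.7)] = 4.91×10^7 / 3464 = 14176 m³.
θ_c = V·X/(Q_w·X_r) when wasting from the recycle, so Q_w = V·X/(θ_c·X_r) = 14176 × 1670 / (21.7 × 6010) = 181.5 m³/d.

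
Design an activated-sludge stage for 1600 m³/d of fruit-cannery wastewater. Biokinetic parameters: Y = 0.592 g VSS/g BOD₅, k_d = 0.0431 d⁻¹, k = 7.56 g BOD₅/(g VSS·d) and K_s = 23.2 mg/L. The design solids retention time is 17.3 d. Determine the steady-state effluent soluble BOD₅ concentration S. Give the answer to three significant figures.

From the Monod/SRT balance for a CMAS, S = K_s·(1+k_d θ_c)/[θ_c·(Y k − k_d) − 1] = 23.2 × (1 + 0.0431 × 17.3) / [17.3 × (0.592 × 7.56 − 0.0431) − 1] = 40.50 / 75.68 = 0.5351 mg/L.

S ≈ 0.535 mg/L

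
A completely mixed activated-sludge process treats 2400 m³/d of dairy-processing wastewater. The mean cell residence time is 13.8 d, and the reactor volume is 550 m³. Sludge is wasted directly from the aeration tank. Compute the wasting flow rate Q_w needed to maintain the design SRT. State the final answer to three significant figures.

Q_w ≈ 39.9 m³/d

For wasting at MLVSS concentration, Q_w = V/θ_c = 550.0/13.8 = 39.86 m³/d.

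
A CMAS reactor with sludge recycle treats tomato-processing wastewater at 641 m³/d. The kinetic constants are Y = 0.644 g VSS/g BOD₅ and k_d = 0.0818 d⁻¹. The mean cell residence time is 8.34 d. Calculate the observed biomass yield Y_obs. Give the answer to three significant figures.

Y_obs = Y / (1 + k_d θ_c) = 0.644 / (1 + 0.0818 × 8.34) = 0.644 / 1.682 = 0.3828.

Y_obs ≈ 0.383 g VSS/g BOD₅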